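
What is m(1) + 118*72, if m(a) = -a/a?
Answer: 8495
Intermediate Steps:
m(a) = -1 (m(a) = -1*1 = -1)
m(1) + 118*72 = -1 + 118*72 = -1 + 8496 = 8495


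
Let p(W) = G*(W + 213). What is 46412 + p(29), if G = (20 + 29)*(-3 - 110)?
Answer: -1293542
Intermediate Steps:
G = -5537 (G = 49*(-113) = -5537)
p(W) = -1179381 - 5537*W (p(W) = -5537*(W + 213) = -5537*(213 + W) = -1179381 - 5537*W)
46412 + p(29) = 46412 + (-1179381 - 5537*29) = 46412 + (-1179381 - 160573) = 46412 - 1339954 = -1293542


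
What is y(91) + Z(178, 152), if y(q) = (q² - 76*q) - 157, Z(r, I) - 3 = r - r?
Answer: 1211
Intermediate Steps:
Z(r, I) = 3 (Z(r, I) = 3 + (r - r) = 3 + 0 = 3)
y(q) = -157 + q² - 76*q
y(91) + Z(178, 152) = (-157 + 91² - 76*91) + 3 = (-157 + 8281 - 6916) + 3 = 1208 + 3 = 1211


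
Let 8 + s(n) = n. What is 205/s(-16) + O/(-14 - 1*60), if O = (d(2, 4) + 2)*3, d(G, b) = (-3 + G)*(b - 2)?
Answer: -205/24 ≈ -8.5417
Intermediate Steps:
s(n) = -8 + n
d(G, b) = (-3 + G)*(-2 + b)
O = 0 (O = ((6 - 3*4 - 2*2 + 2*4) + 2)*3 = ((6 - 12 - 4 + 8) + 2)*3 = (-2 + 2)*3 = 0*3 = 0)
205/s(-16) + O/(-14 - 1*60) = 205/(-8 - 16) + 0/(-14 - 1*60) = 205/(-24) + 0/(-14 - 60) = 205*(-1/24) + 0/(-74) = -205/24 + 0*(-1/74) = -205/24 + 0 = -205/24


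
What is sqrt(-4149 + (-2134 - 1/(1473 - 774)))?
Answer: I*sqrt(3069880782)/699 ≈ 79.265*I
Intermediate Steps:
sqrt(-4149 + (-2134 - 1/(1473 - 774))) = sqrt(-4149 + (-2134 - 1/699)) = sqrt(-4149 - 1491667/699) = sqrt(-4391818/699) = I*sqrt(3069880782)/699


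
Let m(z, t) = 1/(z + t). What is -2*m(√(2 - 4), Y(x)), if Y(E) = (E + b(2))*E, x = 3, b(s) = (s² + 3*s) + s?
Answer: -90/2027 + 2*I*√2/2027 ≈ -0.044401 + 0.0013954*I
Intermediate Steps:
b(s) = s² + 4*s
Y(E) = E*(12 + E) (Y(E) = (E + 2*(4 + 2))*E = (E + 2*6)*E = (E + 12)*E = (12 + E)*E = E*(12 + E))
m(z, t) = 1/(t + z)
-2*m(√(2 - 4), Y(x)) = -2/(3*(12 + 3) + √(2 - 4)) = -2/(3*15 + √(-2)) = -2/(45 + I*√2)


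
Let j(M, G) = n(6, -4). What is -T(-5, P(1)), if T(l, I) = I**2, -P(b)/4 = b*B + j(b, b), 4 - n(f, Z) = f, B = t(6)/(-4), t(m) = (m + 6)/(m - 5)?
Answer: -400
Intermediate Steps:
t(m) = (6 + m)/(-5 + m)
B = -3 (B = ((6 + 6)/(-5 + 6))/(-4) = (12/1)*(-1/4) = (1*12)*(-1/4) = 12*(-1/4) = -3)
n(f, Z) = 4 - f
j(M, G) = -2 (j(M, G) = 4 - 1*6 = 4 - 6 = -2)
P(b) = 8 + 12*b (P(b) = -4*(b*(-3) - 2) = -4*(-3*b - 2) = -4*(-2 - 3*b) = 8 + 12*b)
-T(-5, P(1)) = -(8 + 12*1)**2 = -(8 + 12)**2 = -1*20**2 = -1*400 = -400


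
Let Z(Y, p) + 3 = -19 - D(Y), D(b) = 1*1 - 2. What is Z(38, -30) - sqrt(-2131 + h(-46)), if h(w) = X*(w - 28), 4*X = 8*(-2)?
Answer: -21 - I*sqrt(1835) ≈ -21.0 - 42.837*I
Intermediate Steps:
X = -4 (X = (8*(-2))/4 = (1/4)*(-16) = -4)
D(b) = -1 (D(b) = 1 - 2 = -1)
Z(Y, p) = -21 (Z(Y, p) = -3 + (-19 - 1*(-1)) = -3 + (-19 + 1) = -3 - 18 = -21)
h(w) = 112 - 4*w (h(w) = -4*(w - 28) = -4*(-28 + w) = 112 - 4*w)
Z(38, -30) - sqrt(-2131 + h(-46)) = -21 - sqrt(-2131 + (112 - 4*(-46))) = -21 - sqrt(-2131 + (112 + 184)) = -21 - sqrt(-2131 + 296) = -21 - sqrt(-1835) = -21 - I*sqrt(1835)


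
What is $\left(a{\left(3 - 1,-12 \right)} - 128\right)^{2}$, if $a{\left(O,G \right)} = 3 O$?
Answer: $14884$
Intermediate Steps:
$\left(a{\left(3 - 1,-12 \right)} - 128\right)^{2} = \left(3 \left(3 - 1\right) - 128\right)^{2} = \left(3 \cdot 2 - 128\right)^{2} = \left(6 - 128\right)^{2} = \left(-122\right)^{2} = 14884$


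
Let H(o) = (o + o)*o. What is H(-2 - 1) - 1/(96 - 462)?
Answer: 6589/366 ≈ 18.003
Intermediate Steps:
H(o) = 2*o² (H(o) = (2*o)*o = 2*o²)
H(-2 - 1) - 1/(96 - 462) = 2*(-2 - 1)² - 1/(96 - 462) = 2*(-3)² - 1/(-366) = 2*9 - 1*(-1/366) = 18 + 1/366 = 6589/366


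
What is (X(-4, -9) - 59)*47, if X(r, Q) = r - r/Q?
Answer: -26837/9 ≈ -2981.9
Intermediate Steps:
X(r, Q) = r - r/Q
(X(-4, -9) - 59)*47 = ((-4 - 1*(-4)/(-9)) - 59)*47 = ((-4 - 1*(-4)*(-⅑)) - 59)*47 = ((-4 - 4/9) - 59)*47 = (-40/9 - 59)*47 = -571/9*47 = -26837/9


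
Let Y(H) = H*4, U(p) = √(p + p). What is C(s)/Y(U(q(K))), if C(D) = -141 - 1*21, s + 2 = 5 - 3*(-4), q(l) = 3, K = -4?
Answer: -27*√6/4 ≈ -16.534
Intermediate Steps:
U(p) = √2*√p (U(p) = √(2*p) = √2*√p)
s = 15 (s = -2 + (5 - 3*(-4)) = -2 + (5 + 12) = -2 + 17 = 15)
C(D) = -162 (C(D) = -141 - 21 = -162)
Y(H) = 4*H
C(s)/Y(U(q(K))) = -162*√6/24 = -27*√6/4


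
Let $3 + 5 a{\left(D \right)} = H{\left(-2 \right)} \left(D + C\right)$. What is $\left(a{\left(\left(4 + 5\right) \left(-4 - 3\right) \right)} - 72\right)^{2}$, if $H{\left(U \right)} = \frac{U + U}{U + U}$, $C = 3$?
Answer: $\frac{178929}{25} \approx 7157.2$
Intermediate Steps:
$H{\left(U \right)} = 1$ ($H{\left(U \right)} = \frac{2 U}{2 U} = 2 U \frac{1}{2 U} = 1$)
$a{\left(D \right)} = \frac{D}{5}$ ($a{\left(D \right)} = - \frac{3}{5} + \frac{1 \left(D + 3\right)}{5} = - \frac{3}{5} + \frac{1 \left(3 + D\right)}{5} = - \frac{3}{5} + \frac{3 + D}{5} = - \frac{3}{5} + \left(\frac{3}{5} + \frac{D}{5}\right) = \frac{D}{5}$)
$\left(a{\left(\left(4 + 5\right) \left(-4 - 3\right) \right)} - 72\right)^{2} = \left(\frac{\left(4 + 5\right) \left(-4 - 3\right)}{5} - 72\right)^{2} = \left(\frac{9 \left(-7\right)}{5} - 72\right)^{2} = \left(\frac{1}{5} \left(-63\right) - 72\right)^{2} = \left(- \frac{63}{5} - 72\right)^{2} = \left(- \frac{423}{5}\right)^{2} = \frac{178929}{25}$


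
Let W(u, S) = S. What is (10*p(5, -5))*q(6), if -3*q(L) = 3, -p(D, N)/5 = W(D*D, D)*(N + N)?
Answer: -2500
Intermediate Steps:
p(D, N) = -10*D*N (p(D, N) = -5*D*(N + N) = -5*D*2*N = -10*D*N)
q(L) = -1 (q(L) = -⅓*3 = -1)
(10*p(5, -5))*q(6) = (10*(-10*5*(-5)))*(-1) = (10*250)*(-1) = 2500*(-1) = -2500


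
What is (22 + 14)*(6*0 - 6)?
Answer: -216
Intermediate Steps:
(22 + 14)*(6*0 - 6) = 36*(0 - 6) = 36*(-6) = -216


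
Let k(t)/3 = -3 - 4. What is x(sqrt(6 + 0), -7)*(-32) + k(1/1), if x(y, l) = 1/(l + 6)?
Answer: 11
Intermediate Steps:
x(y, l) = 1/(6 + l)
k(t) = -21 (k(t) = 3*(-3 - 4) = 3*(-7) = -21)
x(sqrt(6 + 0), -7)*(-32) + k(1/1) = -32/(6 - 7) - 21 = -32/(-1) - 21 = -1*(-32) - 21 = 32 - 21 = 11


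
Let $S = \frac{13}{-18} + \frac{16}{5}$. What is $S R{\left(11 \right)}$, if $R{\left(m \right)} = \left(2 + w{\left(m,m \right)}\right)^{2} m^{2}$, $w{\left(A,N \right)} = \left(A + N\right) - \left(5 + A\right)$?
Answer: $\frac{863456}{45} \approx 19188.0$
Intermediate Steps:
$w{\left(A,N \right)} = -5 + N$
$R{\left(m \right)} = m^{2} \left(-3 + m\right)^{2}$ ($R{\left(m \right)} = \left(2 + \left(-5 + m\right)\right)^{2} m^{2} = \left(-3 + m\right)^{2} m^{2} = m^{2} \left(-3 + m\right)^{2}$)
$S = \frac{223}{90}$ ($S = 13 \left(- \frac{1}{18}\right) + 16 \cdot \frac{1}{5} = - \frac{13}{18} + \frac{16}{5} = \frac{223}{90} \approx 2.4778$)
$S R{\left(11 \right)} = \frac{223 \cdot 11^{2} \left(-3 + 11\right)^{2}}{90} = \frac{223 \cdot 121 \cdot 8^{2}}{90} = \frac{223 \cdot 121 \cdot 64}{90} = \frac{223}{90} \cdot 7744 = \frac{863456}{45}$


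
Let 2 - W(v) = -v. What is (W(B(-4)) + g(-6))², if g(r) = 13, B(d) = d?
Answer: 121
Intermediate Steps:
W(v) = 2 + v (W(v) = 2 - (-1)*v = 2 + v)
(W(B(-4)) + g(-6))² = ((2 - 4) + 13)² = (-2 + 13)² = 11² = 121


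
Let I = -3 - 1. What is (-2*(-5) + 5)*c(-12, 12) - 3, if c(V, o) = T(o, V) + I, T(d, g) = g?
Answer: -243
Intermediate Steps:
I = -4
c(V, o) = -4 + V (c(V, o) = V - 4 = -4 + V)
(-2*(-5) + 5)*c(-12, 12) - 3 = (-2*(-5) + 5)*(-4 - 12) - 3 = (10 + 5)*(-16) - 3 = 15*(-16) - 3 = -240 - 3 = -243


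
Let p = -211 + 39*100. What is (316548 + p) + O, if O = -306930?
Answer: 13307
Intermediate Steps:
p = 3689 (p = -211 + 3900 = 3689)
(316548 + p) + O = (316548 + 3689) - 306930 = 320237 - 306930 = 13307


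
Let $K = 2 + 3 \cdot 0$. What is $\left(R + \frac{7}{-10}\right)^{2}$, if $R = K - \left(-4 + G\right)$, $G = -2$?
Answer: $\frac{5329}{100} \approx 53.29$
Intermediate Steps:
$K = 2$ ($K = 2 + 0 = 2$)
$R = 8$ ($R = 2 - \left(-4 - 2\right) = 2 - -6 = 2 + 6 = 8$)
$\left(R + \frac{7}{-10}\right)^{2} = \left(8 + \frac{7}{-10}\right)^{2} = \left(8 + 7 \left(- \frac{1}{10}\right)\right)^{2} = \left(8 - \frac{7}{10}\right)^{2} = \left(\frac{73}{10}\right)^{2} = \frac{5329}{100}$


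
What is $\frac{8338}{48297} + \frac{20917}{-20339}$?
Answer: $- \frac{840641767}{982312683} \approx -0.85578$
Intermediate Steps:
$\frac{8338}{48297} + \frac{20917}{-20339} = 8338 \cdot \frac{1}{48297} + 20917 \left(- \frac{1}{20339}\right) = \frac{8338}{48297} - \frac{20917}{20339} = - \frac{840641767}{982312683}$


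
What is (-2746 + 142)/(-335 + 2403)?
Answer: -651/517 ≈ -1.2592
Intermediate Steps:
(-2746 + 142)/(-335 + 2403) = -2604/2068 = -2604*1/2068 = -651/517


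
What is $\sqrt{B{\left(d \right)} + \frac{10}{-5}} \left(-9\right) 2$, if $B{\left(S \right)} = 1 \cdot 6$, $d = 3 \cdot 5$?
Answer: $-36$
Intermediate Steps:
$d = 15$
$B{\left(S \right)} = 6$
$\sqrt{B{\left(d \right)} + \frac{10}{-5}} \left(-9\right) 2 = \sqrt{6 + \frac{10}{-5}} \left(-9\right) 2 = \sqrt{6 + 10 \left(- \frac{1}{5}\right)} \left(-9\right) 2 = \sqrt{6 - 2} \left(-9\right) 2 = \sqrt{4} \left(-9\right) 2 = 2 \left(-9\right) 2 = \left(-18\right) 2 = -36$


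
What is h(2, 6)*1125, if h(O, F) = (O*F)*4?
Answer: 54000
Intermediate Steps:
h(O, F) = 4*F*O (h(O, F) = (F*O)*4 = 4*F*O)
h(2, 6)*1125 = (4*6*2)*1125 = 48*1125 = 54000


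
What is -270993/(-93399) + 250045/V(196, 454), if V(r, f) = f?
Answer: 7825661259/14134382 ≈ 553.66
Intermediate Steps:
-270993/(-93399) + 250045/V(196, 454) = -270993/(-93399) + 250045/454 = -270993*(-1/93399) + 250045*(1/454) = 90331/31133 + 250045/454 = 7825661259/14134382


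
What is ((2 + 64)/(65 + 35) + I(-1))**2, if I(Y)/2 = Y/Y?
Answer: 17689/2500 ≈ 7.0756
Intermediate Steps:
I(Y) = 2 (I(Y) = 2*(Y/Y) = 2*1 = 2)
((2 + 64)/(65 + 35) + I(-1))**2 = ((2 + 64)/(65 + 35) + 2)**2 = (66/100 + 2)**2 = (66*(1/100) + 2)**2 = (33/50 + 2)**2 = (133/50)**2 = 17689/2500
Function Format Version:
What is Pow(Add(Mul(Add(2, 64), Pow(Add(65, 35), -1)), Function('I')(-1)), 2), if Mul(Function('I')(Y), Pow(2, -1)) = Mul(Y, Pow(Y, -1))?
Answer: Rational(17689, 2500) ≈ 7.0756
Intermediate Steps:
Function('I')(Y) = 2 (Function('I')(Y) = Mul(2, Mul(Y, Pow(Y, -1))) = Mul(2, 1) = 2)
Pow(Add(Mul(Add(2, 64), Pow(Add(65, 35), -1)), Function('I')(-1)), 2) = Pow(Add(Mul(Add(2, 64), Pow(Add(65, 35), -1)), 2), 2) = Pow(Add(Mul(66, Pow(100, -1)), 2), 2) = Pow(Add(Mul(66, Rational(1, 100)), 2), 2) = Pow(Add(Rational(33, 50), 2), 2) = Pow(Rational(133, 50), 2) = Rational(17689, 2500)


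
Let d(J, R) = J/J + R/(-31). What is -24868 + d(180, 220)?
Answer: -771097/31 ≈ -24874.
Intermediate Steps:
d(J, R) = 1 - R/31 (d(J, R) = 1 + R*(-1/31) = 1 - R/31)
-24868 + d(180, 220) = -24868 + (1 - 1/31*220) = -24868 + (1 - 220/31) = -24868 - 189/31 = -771097/31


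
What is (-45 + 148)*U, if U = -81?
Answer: -8343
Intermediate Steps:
(-45 + 148)*U = (-45 + 148)*(-81) = 103*(-81) = -8343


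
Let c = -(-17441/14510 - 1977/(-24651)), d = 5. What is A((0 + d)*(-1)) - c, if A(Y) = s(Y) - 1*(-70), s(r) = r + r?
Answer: 7019969593/119228670 ≈ 58.878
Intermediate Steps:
s(r) = 2*r
c = 133750607/119228670 (c = -(-17441*1/14510 - 1977*(-1/24651)) = -(-17441/14510 + 659/8217) = -1*(-133750607/119228670) = 133750607/119228670 ≈ 1.1218)
A(Y) = 70 + 2*Y (A(Y) = 2*Y - 1*(-70) = 2*Y + 70 = 70 + 2*Y)
A((0 + d)*(-1)) - c = (70 + 2*((0 + 5)*(-1))) - 1*133750607/119228670 = (70 + 2*(5*(-1))) - 133750607/119228670 = (70 + 2*(-5)) - 133750607/119228670 = (70 - 10) - 133750607/119228670 = 60 - 133750607/119228670 = 7019969593/119228670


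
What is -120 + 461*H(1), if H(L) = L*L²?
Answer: 341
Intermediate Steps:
H(L) = L³
-120 + 461*H(1) = -120 + 461*1³ = -120 + 461*1 = -120 + 461 = 341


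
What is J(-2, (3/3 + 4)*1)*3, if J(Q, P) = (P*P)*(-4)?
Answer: -300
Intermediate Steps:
J(Q, P) = -4*P² (J(Q, P) = P²*(-4) = -4*P²)
J(-2, (3/3 + 4)*1)*3 = -4*(3/3 + 4)²*3 = -4*(3*(⅓) + 4)²*3 = -4*(1 + 4)²*3 = -4*(5*1)²*3 = -4*5²*3 = -4*25*3 = -100*3 = -300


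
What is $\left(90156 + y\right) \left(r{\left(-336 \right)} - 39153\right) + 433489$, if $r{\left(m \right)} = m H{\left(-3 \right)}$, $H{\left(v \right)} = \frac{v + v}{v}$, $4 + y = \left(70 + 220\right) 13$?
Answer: $-3740010161$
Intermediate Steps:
$y = 3766$ ($y = -4 + \left(70 + 220\right) 13 = -4 + 290 \cdot 13 = -4 + 3770 = 3766$)
$H{\left(v \right)} = 2$ ($H{\left(v \right)} = \frac{2 v}{v} = 2$)
$r{\left(m \right)} = 2 m$ ($r{\left(m \right)} = m 2 = 2 m$)
$\left(90156 + y\right) \left(r{\left(-336 \right)} - 39153\right) + 433489 = \left(90156 + 3766\right) \left(2 \left(-336\right) - 39153\right) + 433489 = 93922 \left(-672 - 39153\right) + 433489 = 93922 \left(-39825\right) + 433489 = -3740443650 + 433489 = -3740010161$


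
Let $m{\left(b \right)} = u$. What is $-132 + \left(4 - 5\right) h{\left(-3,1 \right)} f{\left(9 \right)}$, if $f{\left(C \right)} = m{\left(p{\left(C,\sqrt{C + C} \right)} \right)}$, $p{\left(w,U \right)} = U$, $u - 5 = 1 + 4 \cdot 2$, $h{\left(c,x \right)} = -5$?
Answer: $-62$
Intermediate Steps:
$u = 14$ ($u = 5 + \left(1 + 4 \cdot 2\right) = 5 + \left(1 + 8\right) = 5 + 9 = 14$)
$m{\left(b \right)} = 14$
$f{\left(C \right)} = 14$
$-132 + \left(4 - 5\right) h{\left(-3,1 \right)} f{\left(9 \right)} = -132 + \left(4 - 5\right) \left(-5\right) 14 = -132 + \left(-1\right) \left(-5\right) 14 = -132 + 5 \cdot 14 = -132 + 70 = -62$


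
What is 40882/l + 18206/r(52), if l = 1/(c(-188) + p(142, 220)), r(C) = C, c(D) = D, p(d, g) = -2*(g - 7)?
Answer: -652631145/26 ≈ -2.5101e+7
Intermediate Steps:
p(d, g) = 14 - 2*g (p(d, g) = -2*(-7 + g) = 14 - 2*g)
l = -1/614 (l = 1/(-188 + (14 - 2*220)) = 1/(-188 + (14 - 440)) = 1/(-188 - 426) = 1/(-614) = -1/614 ≈ -0.0016287)
40882/l + 18206/r(52) = 40882/(-1/614) + 18206/52 = 40882*(-614) + 18206*(1/52) = -25101548 + 9103/26 = -652631145/26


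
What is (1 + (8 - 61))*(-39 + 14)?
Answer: 1300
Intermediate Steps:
(1 + (8 - 61))*(-39 + 14) = (1 - 53)*(-25) = -52*(-25) = 1300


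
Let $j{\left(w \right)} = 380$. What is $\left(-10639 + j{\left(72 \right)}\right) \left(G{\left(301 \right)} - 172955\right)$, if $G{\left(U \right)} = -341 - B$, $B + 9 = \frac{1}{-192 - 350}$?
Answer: $\frac{963541212227}{542} \approx 1.7778 \cdot 10^{9}$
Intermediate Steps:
$B = - \frac{4879}{542}$ ($B = -9 + \frac{1}{-192 - 350} = -9 + \frac{1}{-542} = -9 - \frac{1}{542} = - \frac{4879}{542} \approx -9.0018$)
$G{\left(U \right)} = - \frac{179943}{542}$ ($G{\left(U \right)} = -341 - - \frac{4879}{542} = -341 + \frac{4879}{542} = - \frac{179943}{542}$)
$\left(-10639 + j{\left(72 \right)}\right) \left(G{\left(301 \right)} - 172955\right) = \left(-10639 + 380\right) \left(- \frac{179943}{542} - 172955\right) = \left(-10259\right) \left(- \frac{93921553}{542}\right) = \frac{963541212227}{542}$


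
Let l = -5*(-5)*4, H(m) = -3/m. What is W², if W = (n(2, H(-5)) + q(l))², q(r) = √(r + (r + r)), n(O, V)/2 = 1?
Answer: 97216 + 24320*√3 ≈ 1.3934e+5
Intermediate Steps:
n(O, V) = 2 (n(O, V) = 2*1 = 2)
l = 100 (l = 25*4 = 100)
q(r) = √3*√r (q(r) = √(r + 2*r) = √(3*r) = √3*√r)
W = (2 + 10*√3)² (W = (2 + √3*√100)² = (2 + √3*10)² = (2 + 10*√3)² ≈ 373.28)
W² = (304 + 40*√3)²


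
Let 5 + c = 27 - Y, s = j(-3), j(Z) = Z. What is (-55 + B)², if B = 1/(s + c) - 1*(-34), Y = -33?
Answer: 1190281/2704 ≈ 440.19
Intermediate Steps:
s = -3
c = 55 (c = -5 + (27 - 1*(-33)) = -5 + (27 + 33) = -5 + 60 = 55)
B = 1769/52 (B = 1/(-3 + 55) - 1*(-34) = 1/52 + 34 = 1769/52 ≈ 34.019)
(-55 + B)² = (-55 + 1769/52)² = (-1091/52)² = 1190281/2704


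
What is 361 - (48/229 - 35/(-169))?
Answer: 13954934/38701 ≈ 360.58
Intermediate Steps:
361 - (48/229 - 35/(-169)) = 361 - (48*(1/229) - 35*(-1/169)) = 361 - (48/229 + 35/169) = 361 - 1*16127/38701 = 361 - 16127/38701 = 13954934/38701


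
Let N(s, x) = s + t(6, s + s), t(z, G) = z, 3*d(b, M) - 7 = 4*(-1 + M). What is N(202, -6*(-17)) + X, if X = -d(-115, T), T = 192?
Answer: -49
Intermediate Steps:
d(b, M) = 1 + 4*M/3 (d(b, M) = 7/3 + (4*(-1 + M))/3 = 7/3 + (-4 + 4*M)/3 = 7/3 + (-4/3 + 4*M/3) = 1 + 4*M/3)
X = -257 (X = -(1 + (4/3)*192) = -(1 + 256) = -1*257 = -257)
N(s, x) = 6 + s (N(s, x) = s + 6 = 6 + s)
N(202, -6*(-17)) + X = (6 + 202) - 257 = 208 - 257 = -49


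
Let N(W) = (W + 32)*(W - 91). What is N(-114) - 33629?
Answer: -16819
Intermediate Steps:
N(W) = (-91 + W)*(32 + W) (N(W) = (32 + W)*(-91 + W) = (-91 + W)*(32 + W))
N(-114) - 33629 = (-2912 + (-114)² - 59*(-114)) - 33629 = (-2912 + 12996 + 6726) - 33629 = 16810 - 33629 = -16819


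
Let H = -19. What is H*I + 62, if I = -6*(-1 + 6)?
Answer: 632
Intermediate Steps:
I = -30 (I = -6*5 = -30)
H*I + 62 = -19*(-30) + 62 = 570 + 62 = 632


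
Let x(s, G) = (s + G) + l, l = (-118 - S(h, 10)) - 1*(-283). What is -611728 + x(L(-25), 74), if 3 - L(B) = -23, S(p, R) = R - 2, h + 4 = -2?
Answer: -611471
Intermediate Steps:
h = -6 (h = -4 - 2 = -6)
S(p, R) = -2 + R
L(B) = 26 (L(B) = 3 - 1*(-23) = 3 + 23 = 26)
l = 157 (l = (-118 - (-2 + 10)) - 1*(-283) = (-118 - 1*8) + 283 = (-118 - 8) + 283 = -126 + 283 = 157)
x(s, G) = 157 + G + s (x(s, G) = (s + G) + 157 = (G + s) + 157 = 157 + G + s)
-611728 + x(L(-25), 74) = -611728 + (157 + 74 + 26) = -611728 + 257 = -611471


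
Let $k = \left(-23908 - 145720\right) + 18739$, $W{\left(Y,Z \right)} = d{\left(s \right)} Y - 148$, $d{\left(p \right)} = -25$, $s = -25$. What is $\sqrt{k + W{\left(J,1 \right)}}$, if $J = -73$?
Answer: $146 i \sqrt{7} \approx 386.28 i$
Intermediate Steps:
$W{\left(Y,Z \right)} = -148 - 25 Y$ ($W{\left(Y,Z \right)} = - 25 Y - 148 = -148 - 25 Y$)
$k = -150889$ ($k = -169628 + 18739 = -150889$)
$\sqrt{k + W{\left(J,1 \right)}} = \sqrt{-150889 - -1677} = \sqrt{-150889 + \left(-148 + 1825\right)} = \sqrt{-150889 + 1677} = \sqrt{-149212} = 146 i \sqrt{7}$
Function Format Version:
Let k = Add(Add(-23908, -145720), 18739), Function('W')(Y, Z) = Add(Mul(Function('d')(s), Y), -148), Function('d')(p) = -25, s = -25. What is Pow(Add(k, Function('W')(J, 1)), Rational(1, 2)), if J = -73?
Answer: Mul(146, I, Pow(7, Rational(1, 2))) ≈ Mul(386.28, I)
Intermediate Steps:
Function('W')(Y, Z) = Add(-148, Mul(-25, Y)) (Function('W')(Y, Z) = Add(Mul(-25, Y), -148) = Add(-148, Mul(-25, Y)))
k = -150889 (k = Add(-169628, 18739) = -150889)
Pow(Add(k, Function('W')(J, 1)), Rational(1, 2)) = Pow(Add(-150889, Add(-148, Mul(-25, -73))), Rational(1, 2)) = Pow(Add(-150889, Add(-148, 1825)), Rational(1, 2)) = Pow(Add(-150889, 1677), Rational(1, 2)) = Pow(-149212, Rational(1, 2)) = Mul(146, I, Pow(7, Rational(1, 2)))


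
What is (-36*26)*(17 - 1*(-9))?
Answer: -24336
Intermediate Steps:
(-36*26)*(17 - 1*(-9)) = -936*(17 + 9) = -936*26 = -24336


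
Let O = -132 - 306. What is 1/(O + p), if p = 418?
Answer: -1/20 ≈ -0.050000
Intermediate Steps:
O = -438
1/(O + p) = 1/(-438 + 418) = 1/(-20) = -1/20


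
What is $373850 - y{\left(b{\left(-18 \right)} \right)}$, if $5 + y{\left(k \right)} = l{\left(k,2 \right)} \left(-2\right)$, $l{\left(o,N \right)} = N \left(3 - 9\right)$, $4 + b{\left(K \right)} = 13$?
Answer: $373831$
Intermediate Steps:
$b{\left(K \right)} = 9$ ($b{\left(K \right)} = -4 + 13 = 9$)
$l{\left(o,N \right)} = - 6 N$ ($l{\left(o,N \right)} = N \left(3 - 9\right) = N \left(-6\right) = - 6 N$)
$y{\left(k \right)} = 19$ ($y{\left(k \right)} = -5 + \left(-6\right) 2 \left(-2\right) = -5 - -24 = -5 + 24 = 19$)
$373850 - y{\left(b{\left(-18 \right)} \right)} = 373850 - 19 = 373831$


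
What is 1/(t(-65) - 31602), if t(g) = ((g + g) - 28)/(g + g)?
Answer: -65/2054051 ≈ -3.1645e-5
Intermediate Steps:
t(g) = (-28 + 2*g)/(2*g) (t(g) = (2*g - 28)/((2*g)) = (-28 + 2*g)*(1/(2*g)) = (-28 + 2*g)/(2*g))
1/(t(-65) - 31602) = 1/((-14 - 65)/(-65) - 31602) = 1/(-1/65*(-79) - 31602) = 1/(79/65 - 31602) = 1/(-2054051/65) = -65/2054051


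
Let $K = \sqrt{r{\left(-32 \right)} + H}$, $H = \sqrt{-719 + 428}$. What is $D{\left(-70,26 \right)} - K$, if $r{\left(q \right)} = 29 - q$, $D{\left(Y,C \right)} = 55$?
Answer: $55 - \sqrt{61 + i \sqrt{291}} \approx 47.115 - 1.0817 i$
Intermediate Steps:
$H = i \sqrt{291}$ ($H = \sqrt{-291} = i \sqrt{291} \approx 17.059 i$)
$K = \sqrt{61 + i \sqrt{291}}$ ($K = \sqrt{\left(29 - -32\right) + i \sqrt{291}} = \sqrt{\left(29 + 32\right) + i \sqrt{291}} = \sqrt{61 + i \sqrt{291}} \approx 7.8848 + 1.0817 i$)
$D{\left(-70,26 \right)} - K = 55 - \sqrt{61 + i \sqrt{291}}$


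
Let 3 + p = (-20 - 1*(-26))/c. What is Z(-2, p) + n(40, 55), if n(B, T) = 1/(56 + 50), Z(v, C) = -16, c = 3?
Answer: -1695/106 ≈ -15.991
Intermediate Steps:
p = -1 (p = -3 + (-20 - 1*(-26))/3 = -3 + (-20 + 26)*(⅓) = -3 + 6*(⅓) = -3 + 2 = -1)
n(B, T) = 1/106
Z(-2, p) + n(40, 55) = -16 + 1/106 = -1695/106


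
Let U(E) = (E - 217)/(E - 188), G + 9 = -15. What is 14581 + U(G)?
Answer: 3091413/212 ≈ 14582.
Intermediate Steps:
G = -24 (G = -9 - 15 = -24)
U(E) = (-217 + E)/(-188 + E)
14581 + U(G) = 14581 + (-217 - 24)/(-188 - 24) = 14581 - 241/(-212) = 14581 - 1/212*(-241) = 14581 + 241/212 = 3091413/212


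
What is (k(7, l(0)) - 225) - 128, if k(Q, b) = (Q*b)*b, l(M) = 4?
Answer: -241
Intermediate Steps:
k(Q, b) = Q*b²
(k(7, l(0)) - 225) - 128 = (7*4² - 225) - 128 = (7*16 - 225) - 128 = (112 - 225) - 128 = -113 - 128 = -241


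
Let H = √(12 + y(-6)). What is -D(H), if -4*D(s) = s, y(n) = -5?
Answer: √7/4 ≈ 0.66144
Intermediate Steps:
H = √7 (H = √(12 - 5) = √7 ≈ 2.6458)
D(s) = -s/4
-D(H) = -(-1)*√7/4 = √7/4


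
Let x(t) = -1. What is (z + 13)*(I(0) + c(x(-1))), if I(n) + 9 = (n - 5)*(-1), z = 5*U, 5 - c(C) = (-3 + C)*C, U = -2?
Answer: -9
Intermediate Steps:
c(C) = 5 - C*(-3 + C) (c(C) = 5 - (-3 + C)*C = 5 - C*(-3 + C))
z = -10 (z = 5*(-2) = -10)
I(n) = -4 - n (I(n) = -9 + (n - 5)*(-1) = -9 + (-5 + n)*(-1) = -9 + (5 - n) = -4 - n)
(z + 13)*(I(0) + c(x(-1))) = (-10 + 13)*((-4 - 1*0) + (5 - 1*(-1)² + 3*(-1))) = 3*((-4 + 0) + (5 - 1*1 - 3)) = 3*(-4 + (5 - 1 - 3)) = 3*(-4 + 1) = 3*(-3) = -9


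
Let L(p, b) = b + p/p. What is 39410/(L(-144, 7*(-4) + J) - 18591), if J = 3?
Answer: -7882/3723 ≈ -2.1171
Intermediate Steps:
L(p, b) = 1 + b (L(p, b) = b + 1 = 1 + b)
39410/(L(-144, 7*(-4) + J) - 18591) = 39410/((1 + (7*(-4) + 3)) - 18591) = 39410/((1 + (-28 + 3)) - 18591) = 39410/((1 - 25) - 18591) = 39410/(-24 - 18591) = 39410/(-18615) = 39410*(-1/18615) = -7882/3723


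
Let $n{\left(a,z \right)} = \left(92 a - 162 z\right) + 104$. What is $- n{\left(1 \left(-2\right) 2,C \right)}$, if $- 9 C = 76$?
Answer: $-1104$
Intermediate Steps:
$C = - \frac{76}{9}$ ($C = \left(- \frac{1}{9}\right) 76 = - \frac{76}{9} \approx -8.4444$)
$n{\left(a,z \right)} = 104 - 162 z + 92 a$ ($n{\left(a,z \right)} = \left(- 162 z + 92 a\right) + 104 = 104 - 162 z + 92 a$)
$- n{\left(1 \left(-2\right) 2,C \right)} = - (104 - -1368 + 92 \cdot 1 \left(-2\right) 2) = - (104 + 1368 + 92 \left(\left(-2\right) 2\right)) = - (104 + 1368 + 92 \left(-4\right)) = - (104 + 1368 - 368) = \left(-1\right) 1104 = -1104$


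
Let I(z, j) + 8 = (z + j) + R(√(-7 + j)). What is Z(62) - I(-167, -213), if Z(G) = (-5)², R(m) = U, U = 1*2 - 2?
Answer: 413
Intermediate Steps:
U = 0 (U = 2 - 2 = 0)
R(m) = 0
Z(G) = 25
I(z, j) = -8 + j + z (I(z, j) = -8 + ((z + j) + 0) = -8 + ((j + z) + 0) = -8 + (j + z) = -8 + j + z)
Z(62) - I(-167, -213) = 25 - (-8 - 213 - 167) = 25 - 1*(-388) = 25 + 388 = 413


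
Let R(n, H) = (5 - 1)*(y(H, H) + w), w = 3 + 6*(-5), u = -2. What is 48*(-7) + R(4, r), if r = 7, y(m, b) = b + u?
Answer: -424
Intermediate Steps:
y(m, b) = -2 + b (y(m, b) = b - 2 = -2 + b)
w = -27 (w = 3 - 30 = -27)
R(n, H) = -116 + 4*H (R(n, H) = (5 - 1)*((-2 + H) - 27) = 4*(-29 + H) = -116 + 4*H)
48*(-7) + R(4, r) = 48*(-7) + (-116 + 4*7) = -336 + (-116 + 28) = -336 - 88 = -424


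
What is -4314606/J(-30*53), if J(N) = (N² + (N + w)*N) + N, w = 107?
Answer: -719101/814080 ≈ -0.88333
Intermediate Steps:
J(N) = N + N² + N*(107 + N) (J(N) = (N² + (N + 107)*N) + N = (N² + (107 + N)*N) + N = (N² + N*(107 + N)) + N = N + N² + N*(107 + N))
-4314606/J(-30*53) = -4314606*(-1/(3180*(54 - 30*53))) = -4314606*(-1/(3180*(54 - 1590))) = -4314606/(2*(-1590)*(-1536)) = -4314606/4884480 = -4314606*1/4884480 = -719101/814080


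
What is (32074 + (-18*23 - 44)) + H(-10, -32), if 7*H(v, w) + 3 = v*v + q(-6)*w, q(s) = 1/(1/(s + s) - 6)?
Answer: 16163241/511 ≈ 31631.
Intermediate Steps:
q(s) = 1/(-6 + 1/(2*s)) (q(s) = 1/(1/(2*s) - 6) = 1/(-6 + 1/(2*s)))
H(v, w) = -3/7 - 12*w/511 + v²/7 (H(v, w) = -3/7 + (v*v + (-2*(-6)/(-1 + 12*(-6)))*w)/7 = -3/7 + (v² + (-2*(-6)/(-1 - 72))*w)/7 = -3/7 + (v² + (-2*(-6)/(-73))*w)/7 = -3/7 + (v² + (-2*(-6)*(-1/73))*w)/7 = -3/7 + (v² - 12*w/73)/7 = -3/7 + (-12*w/511 + v²/7) = -3/7 - 12*w/511 + v²/7)
(32074 + (-18*23 - 44)) + H(-10, -32) = (32074 + (-18*23 - 44)) + (-3/7 - 12/511*(-32) + (⅐)*(-10)²) = (32074 + (-414 - 44)) + (-3/7 + 384/511 + (⅐)*100) = (32074 - 458) + (-3/7 + 384/511 + 100/7) = 31616 + 7465/511 = 16163241/511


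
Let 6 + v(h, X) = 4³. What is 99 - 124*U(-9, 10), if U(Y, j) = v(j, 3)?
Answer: -7093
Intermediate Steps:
v(h, X) = 58 (v(h, X) = -6 + 4³ = -6 + 64 = 58)
U(Y, j) = 58
99 - 124*U(-9, 10) = 99 - 124*58 = 99 - 7192 = -7093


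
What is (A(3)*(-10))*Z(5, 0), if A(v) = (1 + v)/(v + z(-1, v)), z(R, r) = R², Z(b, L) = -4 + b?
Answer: -10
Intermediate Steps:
A(v) = 1 (A(v) = (1 + v)/(v + (-1)²) = (1 + v)/(v + 1) = (1 + v)/(1 + v) = 1)
(A(3)*(-10))*Z(5, 0) = (1*(-10))*(-4 + 5) = -10*1 = -10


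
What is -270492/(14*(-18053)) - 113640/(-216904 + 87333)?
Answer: 31884759906/16374016841 ≈ 1.9473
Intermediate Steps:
-270492/(14*(-18053)) - 113640/(-216904 + 87333) = -270492/(-252742) - 113640/(-129571) = -270492*(-1/252742) - 113640*(-1/129571) = 135246/126371 + 113640/129571 = 31884759906/16374016841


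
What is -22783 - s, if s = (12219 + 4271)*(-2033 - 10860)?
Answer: 212582787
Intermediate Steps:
s = -212605570 (s = 16490*(-12893) = -212605570)
-22783 - s = -22783 - 1*(-212605570) = -22783 + 212605570 = 212582787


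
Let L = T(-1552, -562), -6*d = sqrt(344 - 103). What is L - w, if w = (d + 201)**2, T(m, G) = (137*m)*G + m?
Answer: 4300298219/36 + 67*sqrt(241) ≈ 1.1945e+8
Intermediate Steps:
d = -sqrt(241)/6 (d = -sqrt(344 - 103)/6 = -sqrt(241)/6 ≈ -2.5874)
T(m, G) = m + 137*G*m (T(m, G) = 137*G*m + m = m + 137*G*m)
L = 119493136 (L = -1552*(1 + 137*(-562)) = -1552*(1 - 76994) = -1552*(-76993) = 119493136)
w = (201 - sqrt(241)/6)**2 (w = (-sqrt(241)/6 + 201)**2 = (201 - sqrt(241)/6)**2 ≈ 39368.)
L - w = 119493136 - (1206 - sqrt(241))**2/36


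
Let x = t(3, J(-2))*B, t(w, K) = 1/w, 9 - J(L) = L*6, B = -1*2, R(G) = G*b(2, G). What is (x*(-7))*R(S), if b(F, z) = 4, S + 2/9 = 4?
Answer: 1904/27 ≈ 70.519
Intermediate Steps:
S = 34/9 (S = -2/9 + 4 = 34/9 ≈ 3.7778)
R(G) = 4*G (R(G) = G*4 = 4*G)
B = -2
J(L) = 9 - 6*L (J(L) = 9 - L*6 = 9 - 6*L)
x = -2/3 ≈ -0.66667
(x*(-7))*R(S) = (-2/3*(-7))*(4*(34/9)) = (14/3)*(136/9) = 1904/27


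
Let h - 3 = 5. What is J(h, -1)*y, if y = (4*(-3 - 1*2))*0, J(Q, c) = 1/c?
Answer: 0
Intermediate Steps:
h = 8 (h = 3 + 5 = 8)
y = 0 (y = (4*(-3 - 2))*0 = (4*(-5))*0 = -20*0 = 0)
J(h, -1)*y = 0/(-1) = -1*0 = 0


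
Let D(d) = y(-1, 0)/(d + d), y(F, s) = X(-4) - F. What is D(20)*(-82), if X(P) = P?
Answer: 123/20 ≈ 6.1500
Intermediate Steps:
y(F, s) = -4 - F
D(d) = -3/(2*d) (D(d) = (-4 - 1*(-1))/(d + d) = (-4 + 1)/((2*d)) = -3/(2*d))
D(20)*(-82) = -3/2/20*(-82) = -3/2*1/20*(-82) = -3/40*(-82) = 123/20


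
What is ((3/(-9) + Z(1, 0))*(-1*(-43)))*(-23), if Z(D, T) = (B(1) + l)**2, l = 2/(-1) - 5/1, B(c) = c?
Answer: -105823/3 ≈ -35274.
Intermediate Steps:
l = -7 (l = 2*(-1) - 5*1 = -2 - 5 = -7)
Z(D, T) = 36 (Z(D, T) = (1 - 7)**2 = (-6)**2 = 36)
((3/(-9) + Z(1, 0))*(-1*(-43)))*(-23) = ((3/(-9) + 36)*(-1*(-43)))*(-23) = ((3*(-1/9) + 36)*43)*(-23) = ((-1/3 + 36)*43)*(-23) = ((107/3)*43)*(-23) = (4601/3)*(-23) = -105823/3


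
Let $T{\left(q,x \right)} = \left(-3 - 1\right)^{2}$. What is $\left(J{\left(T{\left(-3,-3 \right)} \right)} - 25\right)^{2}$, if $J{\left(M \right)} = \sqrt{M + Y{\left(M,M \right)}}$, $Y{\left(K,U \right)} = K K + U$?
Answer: $913 - 600 \sqrt{2} \approx 64.472$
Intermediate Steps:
$T{\left(q,x \right)} = 16$ ($T{\left(q,x \right)} = \left(-4\right)^{2} = 16$)
$Y{\left(K,U \right)} = U + K^{2}$ ($Y{\left(K,U \right)} = K^{2} + U = U + K^{2}$)
$J{\left(M \right)} = \sqrt{M^{2} + 2 M}$ ($J{\left(M \right)} = \sqrt{M + \left(M + M^{2}\right)} = \sqrt{M^{2} + 2 M}$)
$\left(J{\left(T{\left(-3,-3 \right)} \right)} - 25\right)^{2} = \left(\sqrt{16 \left(2 + 16\right)} - 25\right)^{2} = \left(\sqrt{16 \cdot 18} - 25\right)^{2} = \left(\sqrt{288} - 25\right)^{2} = \left(12 \sqrt{2} - 25\right)^{2} = \left(-25 + 12 \sqrt{2}\right)^{2}$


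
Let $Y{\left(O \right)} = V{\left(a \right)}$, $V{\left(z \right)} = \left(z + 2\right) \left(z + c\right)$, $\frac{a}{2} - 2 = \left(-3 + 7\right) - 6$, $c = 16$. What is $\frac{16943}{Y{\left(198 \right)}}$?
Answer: $\frac{16943}{32} \approx 529.47$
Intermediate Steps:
$a = 0$ ($a = 4 + 2 \left(\left(-3 + 7\right) - 6\right) = 4 + 2 \left(4 - 6\right) = 4 + 2 \left(-2\right) = 4 - 4 = 0$)
$V{\left(z \right)} = \left(2 + z\right) \left(16 + z\right)$ ($V{\left(z \right)} = \left(z + 2\right) \left(z + 16\right) = \left(2 + z\right) \left(16 + z\right)$)
$Y{\left(O \right)} = 32$ ($Y{\left(O \right)} = 32 + 0^{2} + 18 \cdot 0 = 32 + 0 + 0 = 32$)
$\frac{16943}{Y{\left(198 \right)}} = \frac{16943}{32}$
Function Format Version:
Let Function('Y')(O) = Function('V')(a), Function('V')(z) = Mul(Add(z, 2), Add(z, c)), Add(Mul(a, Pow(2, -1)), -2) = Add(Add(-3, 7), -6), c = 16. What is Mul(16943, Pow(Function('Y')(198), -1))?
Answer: Rational(16943, 32) ≈ 529.47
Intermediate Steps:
a = 0 (a = Add(4, Mul(2, Add(Add(-3, 7), -6))) = Add(4, Mul(2, Add(4, -6))) = Add(4, Mul(2, -2)) = Add(4, -4) = 0)
Function('V')(z) = Mul(Add(2, z), Add(16, z)) (Function('V')(z) = Mul(Add(z, 2), Add(z, 16)) = Mul(Add(2, z), Add(16, z)))
Function('Y')(O) = 32 (Function('Y')(O) = Add(32, Pow(0, 2), Mul(18, 0)) = Add(32, 0, 0) = 32)
Mul(16943, Pow(Function('Y')(198), -1)) = Mul(16943, Pow(32, -1)) = Mul(16943, Rational(1, 32)) = Rational(16943, 32)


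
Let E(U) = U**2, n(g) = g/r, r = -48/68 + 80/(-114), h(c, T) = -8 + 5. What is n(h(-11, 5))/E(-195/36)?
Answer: 104652/1440725 ≈ 0.072638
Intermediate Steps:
h(c, T) = -3
r = -1364/969 (r = -48*1/68 + 80*(-1/114) = -12/17 - 40/57 = -1364/969 ≈ -1.4076)
n(g) = -969*g/1364 (n(g) = g/(-1364/969) = g*(-969/1364) = -969*g/1364)
n(h(-11, 5))/E(-195/36) = (-969/1364*(-3))/((-195/36)**2) = 2907/(1364*((-195*1/36)**2)) = 2907/(1364*((-65/12)**2)) = 2907/(1364*(4225/144)) = (2907/1364)*(144/4225) = 104652/1440725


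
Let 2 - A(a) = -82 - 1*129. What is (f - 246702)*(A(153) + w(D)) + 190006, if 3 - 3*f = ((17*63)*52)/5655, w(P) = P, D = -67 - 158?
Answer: 456816322/145 ≈ 3.1505e+6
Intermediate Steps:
D = -225
A(a) = 213 (A(a) = 2 - (-82 - 1*129) = 2 - (-82 - 129) = 2 - 1*(-211) = 2 + 211 = 213)
f = -331/145 (f = 1 - (17*63)*52/(3*5655) = 1 - 1071*52/(3*5655) = 1 - 18564/5655 = 1 - 1/3*1428/145 = 1 - 476/145 = -331/145 ≈ -2.2828)
(f - 246702)*(A(153) + w(D)) + 190006 = (-331/145 - 246702)*(213 - 225) + 190006 = -35772121/145*(-12) + 190006 = 429265452/145 + 190006 = 456816322/145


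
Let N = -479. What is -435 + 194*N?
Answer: -93361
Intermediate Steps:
-435 + 194*N = -435 + 194*(-479) = -435 - 92926 = -93361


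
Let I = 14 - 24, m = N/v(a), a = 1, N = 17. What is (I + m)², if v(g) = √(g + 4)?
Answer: 789/5 - 68*√5 ≈ 5.7474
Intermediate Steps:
v(g) = √(4 + g)
m = 17*√5/5 (m = 17/(√(4 + 1)) = 17/(√5) = 17*(√5/5) = 17*√5/5 ≈ 7.6026)
I = -10
(I + m)² = (-10 + 17*√5/5)²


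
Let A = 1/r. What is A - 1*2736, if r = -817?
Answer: -2235313/817 ≈ -2736.0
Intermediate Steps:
A = -1/817 (A = 1/(-817) = -1/817 ≈ -0.0012240)
A - 1*2736 = -1/817 - 1*2736 = -1/817 - 2736 = -2235313/817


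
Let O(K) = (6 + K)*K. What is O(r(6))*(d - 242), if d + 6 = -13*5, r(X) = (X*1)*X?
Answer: -473256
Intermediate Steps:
r(X) = X² (r(X) = X*X = X²)
O(K) = K*(6 + K)
d = -71 (d = -6 - 13*5 = -6 - 65 = -71)
O(r(6))*(d - 242) = (6²*(6 + 6²))*(-71 - 242) = (36*(6 + 36))*(-313) = (36*42)*(-313) = 1512*(-313) = -473256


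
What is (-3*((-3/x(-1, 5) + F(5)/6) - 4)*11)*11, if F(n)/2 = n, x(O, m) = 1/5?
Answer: 6292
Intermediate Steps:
x(O, m) = ⅕
F(n) = 2*n
(-3*((-3/x(-1, 5) + F(5)/6) - 4)*11)*11 = (-3*((-3/⅕ + (2*5)/6) - 4)*11)*11 = (-3*((-3*5 + 10*(⅙)) - 4)*11)*11 = (-3*((-15 + 5/3) - 4)*11)*11 = (-3*(-40/3 - 4)*11)*11 = (-3*(-52/3)*11)*11 = (52*11)*11 = 572*11 = 6292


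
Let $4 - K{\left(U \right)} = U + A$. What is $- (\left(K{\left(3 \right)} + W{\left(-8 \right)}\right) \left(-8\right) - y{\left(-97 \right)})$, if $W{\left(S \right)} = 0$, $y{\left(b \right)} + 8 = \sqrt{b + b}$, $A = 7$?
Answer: $-56 + i \sqrt{194} \approx -56.0 + 13.928 i$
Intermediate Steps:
$K{\left(U \right)} = -3 - U$ ($K{\left(U \right)} = 4 - \left(U + 7\right) = 4 - \left(7 + U\right) = -3 - U$)
$y{\left(b \right)} = -8 + \sqrt{2} \sqrt{b}$ ($y{\left(b \right)} = -8 + \sqrt{b + b} = -8 + \sqrt{2 b} = -8 + \sqrt{2} \sqrt{b}$)
$- (\left(K{\left(3 \right)} + W{\left(-8 \right)}\right) \left(-8\right) - y{\left(-97 \right)}) = - (\left(\left(-3 - 3\right) + 0\right) \left(-8\right) - \left(-8 + \sqrt{2} \sqrt{-97}\right)) = - (\left(\left(-3 - 3\right) + 0\right) \left(-8\right) - \left(-8 + \sqrt{2} i \sqrt{97}\right)) = - (\left(-6 + 0\right) \left(-8\right) - \left(-8 + i \sqrt{194}\right)) = - (\left(-6\right) \left(-8\right) + \left(8 - i \sqrt{194}\right)) = - (48 + \left(8 - i \sqrt{194}\right)) = - (56 - i \sqrt{194}) = -56 + i \sqrt{194}$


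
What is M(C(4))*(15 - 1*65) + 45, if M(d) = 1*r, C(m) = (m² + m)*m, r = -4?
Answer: 245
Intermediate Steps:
C(m) = m*(m + m²) (C(m) = (m + m²)*m = m*(m + m²))
M(d) = -4 (M(d) = 1*(-4) = -4)
M(C(4))*(15 - 1*65) + 45 = -4*(15 - 1*65) + 45 = -4*(15 - 65) + 45 = -4*(-50) + 45 = 200 + 45 = 245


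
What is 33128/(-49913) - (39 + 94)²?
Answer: -882944185/49913 ≈ -17690.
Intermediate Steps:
33128/(-49913) - (39 + 94)² = 33128*(-1/49913) - 1*133² = -33128/49913 - 1*17689 = -33128/49913 - 17689 = -882944185/49913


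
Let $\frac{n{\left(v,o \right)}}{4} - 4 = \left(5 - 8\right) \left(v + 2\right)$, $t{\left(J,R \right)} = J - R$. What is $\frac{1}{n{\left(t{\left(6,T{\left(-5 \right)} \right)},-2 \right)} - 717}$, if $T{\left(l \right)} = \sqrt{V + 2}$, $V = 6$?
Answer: $- \frac{797}{634057} - \frac{24 \sqrt{2}}{634057} \approx -0.0013105$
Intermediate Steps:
$T{\left(l \right)} = 2 \sqrt{2}$ ($T{\left(l \right)} = \sqrt{6 + 2} = \sqrt{8} = 2 \sqrt{2}$)
$n{\left(v,o \right)} = -8 - 12 v$ ($n{\left(v,o \right)} = 16 + 4 \left(5 - 8\right) \left(v + 2\right) = 16 + 4 \left(- 3 \left(2 + v\right)\right) = 16 + 4 \left(-6 - 3 v\right) = 16 - \left(24 + 12 v\right) = -8 - 12 v$)
$\frac{1}{n{\left(t{\left(6,T{\left(-5 \right)} \right)},-2 \right)} - 717} = \frac{1}{\left(-8 - 12 \left(6 - 2 \sqrt{2}\right)\right) - 717} = \frac{1}{\left(-8 - \left(72 - 24 \sqrt{2}\right)\right) - 717} = \frac{1}{\left(-80 + 24 \sqrt{2}\right) - 717} = \frac{1}{-797 + 24 \sqrt{2}}$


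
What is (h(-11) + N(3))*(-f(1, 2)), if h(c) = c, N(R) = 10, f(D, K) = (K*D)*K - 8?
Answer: -4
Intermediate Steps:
f(D, K) = -8 + D*K² (f(D, K) = (D*K)*K - 8 = D*K² - 8 = -8 + D*K²)
(h(-11) + N(3))*(-f(1, 2)) = (-11 + 10)*(-(-8 + 1*2²)) = -(-1)*(-8 + 1*4) = -(-1)*(-8 + 4) = -(-1)*(-4) = -1*4 = -4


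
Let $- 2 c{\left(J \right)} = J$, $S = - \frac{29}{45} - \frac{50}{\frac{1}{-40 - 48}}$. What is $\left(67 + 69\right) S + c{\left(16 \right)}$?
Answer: $\frac{26923696}{45} \approx 5.983 \cdot 10^{5}$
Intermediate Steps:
$S = \frac{197971}{45}$ ($S = \left(-29\right) \frac{1}{45} - \frac{50}{\frac{1}{-88}} = - \frac{29}{45} - \frac{50}{- \frac{1}{88}} = - \frac{29}{45} - -4400 = - \frac{29}{45} + 4400 = \frac{197971}{45} \approx 4399.4$)
$c{\left(J \right)} = - \frac{J}{2}$
$\left(67 + 69\right) S + c{\left(16 \right)} = \left(67 + 69\right) \frac{197971}{45} - 8 = 136 \cdot \frac{197971}{45} - 8 = \frac{26924056}{45} - 8 = \frac{26923696}{45}$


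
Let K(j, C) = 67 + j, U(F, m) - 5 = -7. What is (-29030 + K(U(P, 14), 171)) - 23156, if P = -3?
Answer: -52121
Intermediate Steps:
U(F, m) = -2 (U(F, m) = 5 - 7 = -2)
(-29030 + K(U(P, 14), 171)) - 23156 = (-29030 + (67 - 2)) - 23156 = (-29030 + 65) - 23156 = -28965 - 23156 = -52121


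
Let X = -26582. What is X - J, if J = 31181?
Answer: -57763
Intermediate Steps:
X - J = -26582 - 1*31181 = -26582 - 31181 = -57763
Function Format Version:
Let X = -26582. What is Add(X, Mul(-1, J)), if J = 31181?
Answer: -57763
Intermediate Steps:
Add(X, Mul(-1, J)) = Add(-26582, Mul(-1, 31181)) = Add(-26582, -31181) = -57763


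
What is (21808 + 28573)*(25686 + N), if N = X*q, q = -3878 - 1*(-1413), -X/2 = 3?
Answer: 2039221356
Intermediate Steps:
X = -6 (X = -2*3 = -6)
q = -2465 (q = -3878 + 1413 = -2465)
N = 14790 (N = -6*(-2465) = 14790)
(21808 + 28573)*(25686 + N) = (21808 + 28573)*(25686 + 14790) = 50381*40476 = 2039221356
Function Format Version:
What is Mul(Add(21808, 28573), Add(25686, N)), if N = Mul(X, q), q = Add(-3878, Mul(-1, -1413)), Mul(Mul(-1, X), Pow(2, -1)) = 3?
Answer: 2039221356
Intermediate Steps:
X = -6 (X = Mul(-2, 3) = -6)
q = -2465 (q = Add(-3878, 1413) = -2465)
N = 14790 (N = Mul(-6, -2465) = 14790)
Mul(Add(21808, 28573), Add(25686, N)) = Mul(Add(21808, 28573), Add(25686, 14790)) = Mul(50381, 40476) = 2039221356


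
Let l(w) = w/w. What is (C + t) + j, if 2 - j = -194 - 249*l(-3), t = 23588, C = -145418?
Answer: -121385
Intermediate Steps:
l(w) = 1
j = 445 (j = 2 - (-194 - 249*1) = 2 - (-194 - 249) = 2 - 1*(-443) = 2 + 443 = 445)
(C + t) + j = (-145418 + 23588) + 445 = -121830 + 445 = -121385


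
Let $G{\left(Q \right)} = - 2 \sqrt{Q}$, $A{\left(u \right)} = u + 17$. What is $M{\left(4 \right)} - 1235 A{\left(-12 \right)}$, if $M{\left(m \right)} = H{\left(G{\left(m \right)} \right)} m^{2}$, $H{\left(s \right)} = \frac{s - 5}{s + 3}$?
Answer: $-6031$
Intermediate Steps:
$A{\left(u \right)} = 17 + u$
$H{\left(s \right)} = \frac{-5 + s}{3 + s}$
$M{\left(m \right)} = \frac{m^{2} \left(-5 - 2 \sqrt{m}\right)}{3 - 2 \sqrt{m}}$ ($M{\left(m \right)} = \frac{-5 - 2 \sqrt{m}}{3 - 2 \sqrt{m}} m^{2} = \frac{m^{2} \left(-5 - 2 \sqrt{m}\right)}{3 - 2 \sqrt{m}}$)
$M{\left(4 \right)} - 1235 A{\left(-12 \right)} = \frac{4^{2} \left(5 + 2 \sqrt{4}\right)}{-3 + 2 \sqrt{4}} - 1235 \left(17 - 12\right) = \frac{16 \left(5 + 2 \cdot 2\right)}{-3 + 2 \cdot 2} - 6175 = \frac{16 \left(5 + 4\right)}{-3 + 4} - 6175 = 16 \cdot 1^{-1} \cdot 9 - 6175 = 16 \cdot 1 \cdot 9 - 6175 = 144 - 6175 = -6031$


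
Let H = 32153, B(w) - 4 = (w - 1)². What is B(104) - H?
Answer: -21540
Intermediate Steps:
B(w) = 4 + (-1 + w)² (B(w) = 4 + (w - 1)² = 4 + (-1 + w)²)
B(104) - H = (4 + (-1 + 104)²) - 1*32153 = (4 + 103²) - 32153 = (4 + 10609) - 32153 = 10613 - 32153 = -21540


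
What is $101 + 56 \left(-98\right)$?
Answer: $-5387$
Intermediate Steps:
$101 + 56 \left(-98\right) = 101 - 5488 = -5387$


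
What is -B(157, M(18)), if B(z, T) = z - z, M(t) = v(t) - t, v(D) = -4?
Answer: 0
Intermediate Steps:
M(t) = -4 - t
B(z, T) = 0
-B(157, M(18)) = -1*0 = 0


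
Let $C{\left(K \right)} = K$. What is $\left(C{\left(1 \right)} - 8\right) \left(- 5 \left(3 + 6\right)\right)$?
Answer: $315$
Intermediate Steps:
$\left(C{\left(1 \right)} - 8\right) \left(- 5 \left(3 + 6\right)\right) = \left(1 - 8\right) \left(- 5 \left(3 + 6\right)\right) = - 7 \left(\left(-5\right) 9\right) = \left(-7\right) \left(-45\right) = 315$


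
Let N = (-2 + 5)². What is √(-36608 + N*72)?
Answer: 2*I*√8990 ≈ 189.63*I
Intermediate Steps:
N = 9 (N = 3² = 9)
√(-36608 + N*72) = √(-36608 + 9*72) = √(-36608 + 648) = √(-35960) = 2*I*√8990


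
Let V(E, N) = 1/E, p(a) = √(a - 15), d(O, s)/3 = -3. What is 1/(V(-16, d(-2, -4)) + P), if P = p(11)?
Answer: -16/1025 - 512*I/1025 ≈ -0.01561 - 0.49951*I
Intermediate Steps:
d(O, s) = -9 (d(O, s) = 3*(-3) = -9)
p(a) = √(-15 + a)
P = 2*I (P = √(-15 + 11) = √(-4) = 2*I ≈ 2.0*I)
1/(V(-16, d(-2, -4)) + P) = 1/(1/(-16) + 2*I) = 1/(-1/16 + 2*I) = 256*(-1/16 - 2*I)/1025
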